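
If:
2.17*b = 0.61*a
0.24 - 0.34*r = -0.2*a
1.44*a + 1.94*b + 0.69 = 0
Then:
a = -0.35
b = -0.10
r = 0.50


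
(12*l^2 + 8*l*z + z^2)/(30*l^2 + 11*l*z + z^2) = (2*l + z)/(5*l + z)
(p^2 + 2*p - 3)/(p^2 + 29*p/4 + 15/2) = 4*(p^2 + 2*p - 3)/(4*p^2 + 29*p + 30)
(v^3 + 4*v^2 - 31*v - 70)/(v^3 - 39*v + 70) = (v + 2)/(v - 2)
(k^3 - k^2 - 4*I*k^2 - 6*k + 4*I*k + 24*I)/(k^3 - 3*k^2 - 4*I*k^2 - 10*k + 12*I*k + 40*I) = (k - 3)/(k - 5)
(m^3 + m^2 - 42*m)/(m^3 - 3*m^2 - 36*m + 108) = m*(m + 7)/(m^2 + 3*m - 18)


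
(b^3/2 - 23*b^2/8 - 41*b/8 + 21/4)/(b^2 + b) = (4*b^3 - 23*b^2 - 41*b + 42)/(8*b*(b + 1))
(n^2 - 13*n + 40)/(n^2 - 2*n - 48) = (n - 5)/(n + 6)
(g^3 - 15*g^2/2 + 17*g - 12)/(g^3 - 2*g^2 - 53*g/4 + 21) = 2*(g - 2)/(2*g + 7)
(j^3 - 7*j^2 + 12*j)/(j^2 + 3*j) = (j^2 - 7*j + 12)/(j + 3)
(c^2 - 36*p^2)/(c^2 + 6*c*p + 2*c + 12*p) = (c - 6*p)/(c + 2)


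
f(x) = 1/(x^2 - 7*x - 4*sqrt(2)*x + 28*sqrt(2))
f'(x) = (-2*x + 4*sqrt(2) + 7)/(x^2 - 7*x - 4*sqrt(2)*x + 28*sqrt(2))^2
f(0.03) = 0.03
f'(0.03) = 0.01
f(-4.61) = 0.01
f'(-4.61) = 0.00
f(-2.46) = 0.01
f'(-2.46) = 0.00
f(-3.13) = 0.01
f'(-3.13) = 0.00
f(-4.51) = 0.01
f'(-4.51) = 0.00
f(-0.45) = 0.02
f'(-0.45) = 0.01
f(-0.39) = 0.02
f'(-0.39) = 0.01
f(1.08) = 0.04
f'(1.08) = 0.01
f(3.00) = 0.09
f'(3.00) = 0.06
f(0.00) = 0.03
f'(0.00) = 0.01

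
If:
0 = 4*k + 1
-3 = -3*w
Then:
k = -1/4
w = 1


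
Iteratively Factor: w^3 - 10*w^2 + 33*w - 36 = (w - 3)*(w^2 - 7*w + 12) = (w - 3)^2*(w - 4)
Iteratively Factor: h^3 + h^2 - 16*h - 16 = (h + 1)*(h^2 - 16) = (h + 1)*(h + 4)*(h - 4)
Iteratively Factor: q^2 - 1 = (q - 1)*(q + 1)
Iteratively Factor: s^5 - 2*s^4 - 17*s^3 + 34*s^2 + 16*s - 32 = (s + 4)*(s^4 - 6*s^3 + 7*s^2 + 6*s - 8) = (s + 1)*(s + 4)*(s^3 - 7*s^2 + 14*s - 8) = (s - 1)*(s + 1)*(s + 4)*(s^2 - 6*s + 8) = (s - 4)*(s - 1)*(s + 1)*(s + 4)*(s - 2)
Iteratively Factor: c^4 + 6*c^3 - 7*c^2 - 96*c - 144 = (c + 3)*(c^3 + 3*c^2 - 16*c - 48) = (c + 3)*(c + 4)*(c^2 - c - 12) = (c + 3)^2*(c + 4)*(c - 4)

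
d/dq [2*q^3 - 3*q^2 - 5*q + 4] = 6*q^2 - 6*q - 5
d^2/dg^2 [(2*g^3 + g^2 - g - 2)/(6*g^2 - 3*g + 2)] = 8*(-6*g^3 - 72*g^2 + 42*g + 1)/(216*g^6 - 324*g^5 + 378*g^4 - 243*g^3 + 126*g^2 - 36*g + 8)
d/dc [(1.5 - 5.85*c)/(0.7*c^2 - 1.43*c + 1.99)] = (4.095*c^2 - 2.1*c - 9.4965)/(0.49*c^4 - 2.002*c^3 + 4.8309*c^2 - 5.6914*c + 3.9601)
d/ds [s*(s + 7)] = 2*s + 7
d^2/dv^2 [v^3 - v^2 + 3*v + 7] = 6*v - 2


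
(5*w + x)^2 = 25*w^2 + 10*w*x + x^2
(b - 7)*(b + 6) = b^2 - b - 42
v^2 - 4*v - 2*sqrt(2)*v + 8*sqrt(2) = (v - 4)*(v - 2*sqrt(2))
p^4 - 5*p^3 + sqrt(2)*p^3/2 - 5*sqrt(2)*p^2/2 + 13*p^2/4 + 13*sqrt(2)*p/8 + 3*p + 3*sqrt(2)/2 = (p - 4)*(p - 3/2)*(p + 1/2)*(p + sqrt(2)/2)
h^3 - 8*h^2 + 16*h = h*(h - 4)^2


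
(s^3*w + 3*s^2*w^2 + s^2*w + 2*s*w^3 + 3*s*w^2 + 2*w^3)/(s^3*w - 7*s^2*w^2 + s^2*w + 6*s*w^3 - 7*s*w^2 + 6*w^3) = (s^2 + 3*s*w + 2*w^2)/(s^2 - 7*s*w + 6*w^2)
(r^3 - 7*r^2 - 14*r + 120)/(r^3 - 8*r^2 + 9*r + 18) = (r^2 - r - 20)/(r^2 - 2*r - 3)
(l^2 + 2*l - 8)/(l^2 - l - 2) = (l + 4)/(l + 1)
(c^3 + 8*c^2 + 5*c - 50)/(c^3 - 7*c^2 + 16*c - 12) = (c^2 + 10*c + 25)/(c^2 - 5*c + 6)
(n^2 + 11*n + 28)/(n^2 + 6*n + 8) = (n + 7)/(n + 2)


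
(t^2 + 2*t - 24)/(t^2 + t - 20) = (t + 6)/(t + 5)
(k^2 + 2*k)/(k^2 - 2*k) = (k + 2)/(k - 2)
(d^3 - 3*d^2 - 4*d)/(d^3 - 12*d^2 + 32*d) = (d + 1)/(d - 8)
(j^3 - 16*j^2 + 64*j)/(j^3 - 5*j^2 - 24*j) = (j - 8)/(j + 3)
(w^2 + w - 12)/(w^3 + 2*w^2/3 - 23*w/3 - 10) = 3*(w + 4)/(3*w^2 + 11*w + 10)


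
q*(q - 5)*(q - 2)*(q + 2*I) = q^4 - 7*q^3 + 2*I*q^3 + 10*q^2 - 14*I*q^2 + 20*I*q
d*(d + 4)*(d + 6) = d^3 + 10*d^2 + 24*d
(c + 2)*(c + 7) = c^2 + 9*c + 14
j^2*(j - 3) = j^3 - 3*j^2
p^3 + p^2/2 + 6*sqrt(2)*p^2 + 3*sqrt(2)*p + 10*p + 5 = (p + 1/2)*(p + sqrt(2))*(p + 5*sqrt(2))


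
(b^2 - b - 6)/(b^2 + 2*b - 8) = (b^2 - b - 6)/(b^2 + 2*b - 8)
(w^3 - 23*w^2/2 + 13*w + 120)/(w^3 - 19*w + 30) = (w^3 - 23*w^2/2 + 13*w + 120)/(w^3 - 19*w + 30)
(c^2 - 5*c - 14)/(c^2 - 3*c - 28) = (c + 2)/(c + 4)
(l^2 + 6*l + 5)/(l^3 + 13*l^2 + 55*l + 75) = (l + 1)/(l^2 + 8*l + 15)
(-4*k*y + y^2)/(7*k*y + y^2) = (-4*k + y)/(7*k + y)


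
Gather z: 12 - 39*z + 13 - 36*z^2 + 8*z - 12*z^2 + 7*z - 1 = -48*z^2 - 24*z + 24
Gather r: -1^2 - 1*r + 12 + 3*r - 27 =2*r - 16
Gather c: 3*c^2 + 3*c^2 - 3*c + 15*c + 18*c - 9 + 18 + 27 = 6*c^2 + 30*c + 36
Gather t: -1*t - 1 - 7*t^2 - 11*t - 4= -7*t^2 - 12*t - 5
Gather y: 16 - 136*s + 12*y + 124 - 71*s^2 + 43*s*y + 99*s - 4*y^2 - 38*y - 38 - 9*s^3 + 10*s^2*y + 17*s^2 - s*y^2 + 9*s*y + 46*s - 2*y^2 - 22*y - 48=-9*s^3 - 54*s^2 + 9*s + y^2*(-s - 6) + y*(10*s^2 + 52*s - 48) + 54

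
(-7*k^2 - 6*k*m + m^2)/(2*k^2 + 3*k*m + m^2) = (-7*k + m)/(2*k + m)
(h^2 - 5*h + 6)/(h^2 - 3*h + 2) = (h - 3)/(h - 1)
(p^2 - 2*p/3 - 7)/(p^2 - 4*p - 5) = (-p^2 + 2*p/3 + 7)/(-p^2 + 4*p + 5)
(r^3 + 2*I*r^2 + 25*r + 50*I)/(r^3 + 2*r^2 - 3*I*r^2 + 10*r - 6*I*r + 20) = (r + 5*I)/(r + 2)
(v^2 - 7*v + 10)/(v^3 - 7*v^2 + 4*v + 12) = (v - 5)/(v^2 - 5*v - 6)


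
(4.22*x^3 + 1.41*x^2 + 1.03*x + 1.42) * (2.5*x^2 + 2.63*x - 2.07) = 10.55*x^5 + 14.6236*x^4 - 2.4521*x^3 + 3.3402*x^2 + 1.6025*x - 2.9394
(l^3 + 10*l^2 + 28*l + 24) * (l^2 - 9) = l^5 + 10*l^4 + 19*l^3 - 66*l^2 - 252*l - 216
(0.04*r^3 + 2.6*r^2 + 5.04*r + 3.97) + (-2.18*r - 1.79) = 0.04*r^3 + 2.6*r^2 + 2.86*r + 2.18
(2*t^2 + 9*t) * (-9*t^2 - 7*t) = -18*t^4 - 95*t^3 - 63*t^2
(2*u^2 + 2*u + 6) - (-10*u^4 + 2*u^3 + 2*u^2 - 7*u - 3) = 10*u^4 - 2*u^3 + 9*u + 9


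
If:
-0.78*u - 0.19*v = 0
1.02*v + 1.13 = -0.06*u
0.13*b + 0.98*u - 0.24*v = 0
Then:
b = -4.14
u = 0.27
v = -1.12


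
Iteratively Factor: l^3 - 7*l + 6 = (l - 2)*(l^2 + 2*l - 3) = (l - 2)*(l + 3)*(l - 1)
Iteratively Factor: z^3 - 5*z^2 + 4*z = (z - 1)*(z^2 - 4*z) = z*(z - 1)*(z - 4)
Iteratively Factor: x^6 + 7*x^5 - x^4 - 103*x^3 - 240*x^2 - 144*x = (x + 4)*(x^5 + 3*x^4 - 13*x^3 - 51*x^2 - 36*x) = (x + 1)*(x + 4)*(x^4 + 2*x^3 - 15*x^2 - 36*x) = x*(x + 1)*(x + 4)*(x^3 + 2*x^2 - 15*x - 36) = x*(x + 1)*(x + 3)*(x + 4)*(x^2 - x - 12) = x*(x + 1)*(x + 3)^2*(x + 4)*(x - 4)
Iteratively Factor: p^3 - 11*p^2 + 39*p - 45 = (p - 5)*(p^2 - 6*p + 9) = (p - 5)*(p - 3)*(p - 3)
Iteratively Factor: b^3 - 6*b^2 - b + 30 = (b + 2)*(b^2 - 8*b + 15) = (b - 5)*(b + 2)*(b - 3)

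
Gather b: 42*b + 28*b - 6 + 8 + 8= 70*b + 10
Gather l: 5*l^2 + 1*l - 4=5*l^2 + l - 4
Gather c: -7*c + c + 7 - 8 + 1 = -6*c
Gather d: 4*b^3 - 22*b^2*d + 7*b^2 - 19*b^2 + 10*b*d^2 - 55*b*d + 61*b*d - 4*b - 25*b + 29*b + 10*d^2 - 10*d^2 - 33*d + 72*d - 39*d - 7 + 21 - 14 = 4*b^3 - 12*b^2 + 10*b*d^2 + d*(-22*b^2 + 6*b)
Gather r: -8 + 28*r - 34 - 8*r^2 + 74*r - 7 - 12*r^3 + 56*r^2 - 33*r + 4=-12*r^3 + 48*r^2 + 69*r - 45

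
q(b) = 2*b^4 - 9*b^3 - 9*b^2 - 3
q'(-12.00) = -17496.00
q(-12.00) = 55725.00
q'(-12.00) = -17496.00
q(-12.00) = 55725.00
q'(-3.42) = -574.26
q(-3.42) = 525.36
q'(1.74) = -70.92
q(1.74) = -59.33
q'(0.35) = -9.26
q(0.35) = -4.46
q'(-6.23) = -2870.24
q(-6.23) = 4836.81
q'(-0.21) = 2.52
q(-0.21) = -3.31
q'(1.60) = -65.15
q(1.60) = -49.80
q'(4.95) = 219.63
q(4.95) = -114.36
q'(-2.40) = -222.91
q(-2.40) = 135.93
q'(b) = 8*b^3 - 27*b^2 - 18*b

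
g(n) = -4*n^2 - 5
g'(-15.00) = 120.00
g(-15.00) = -905.00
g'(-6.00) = 48.00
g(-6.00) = -149.00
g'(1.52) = -12.16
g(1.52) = -14.24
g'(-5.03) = 40.24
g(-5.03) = -106.20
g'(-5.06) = 40.48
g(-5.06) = -107.41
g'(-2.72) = 21.76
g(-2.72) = -34.59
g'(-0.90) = 7.20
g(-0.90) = -8.24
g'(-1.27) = 10.16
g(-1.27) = -11.45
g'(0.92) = -7.36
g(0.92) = -8.39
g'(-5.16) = 41.28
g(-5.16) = -111.50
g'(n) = -8*n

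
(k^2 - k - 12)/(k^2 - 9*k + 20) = (k + 3)/(k - 5)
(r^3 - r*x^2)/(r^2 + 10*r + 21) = r*(r^2 - x^2)/(r^2 + 10*r + 21)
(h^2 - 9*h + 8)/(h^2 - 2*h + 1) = (h - 8)/(h - 1)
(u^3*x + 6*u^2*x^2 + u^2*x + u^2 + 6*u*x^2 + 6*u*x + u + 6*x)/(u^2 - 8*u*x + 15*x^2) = (u^3*x + 6*u^2*x^2 + u^2*x + u^2 + 6*u*x^2 + 6*u*x + u + 6*x)/(u^2 - 8*u*x + 15*x^2)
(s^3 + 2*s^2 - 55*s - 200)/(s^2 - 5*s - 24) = (s^2 + 10*s + 25)/(s + 3)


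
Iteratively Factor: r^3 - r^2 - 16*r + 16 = (r - 4)*(r^2 + 3*r - 4) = (r - 4)*(r - 1)*(r + 4)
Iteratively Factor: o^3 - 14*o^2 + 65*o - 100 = (o - 5)*(o^2 - 9*o + 20) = (o - 5)*(o - 4)*(o - 5)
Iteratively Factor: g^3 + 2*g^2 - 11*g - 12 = (g + 4)*(g^2 - 2*g - 3) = (g - 3)*(g + 4)*(g + 1)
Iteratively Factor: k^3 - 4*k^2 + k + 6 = (k - 2)*(k^2 - 2*k - 3) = (k - 3)*(k - 2)*(k + 1)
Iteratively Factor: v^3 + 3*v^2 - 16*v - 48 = (v + 3)*(v^2 - 16) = (v - 4)*(v + 3)*(v + 4)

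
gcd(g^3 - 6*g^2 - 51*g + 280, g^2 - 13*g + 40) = g^2 - 13*g + 40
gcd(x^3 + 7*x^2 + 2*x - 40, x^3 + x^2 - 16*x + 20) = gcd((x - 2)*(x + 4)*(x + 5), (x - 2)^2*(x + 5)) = x^2 + 3*x - 10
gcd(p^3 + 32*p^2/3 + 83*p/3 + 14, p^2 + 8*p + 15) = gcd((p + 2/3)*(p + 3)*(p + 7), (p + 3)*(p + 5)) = p + 3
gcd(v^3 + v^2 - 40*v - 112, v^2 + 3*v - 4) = v + 4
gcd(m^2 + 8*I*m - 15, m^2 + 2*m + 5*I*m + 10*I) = m + 5*I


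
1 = 1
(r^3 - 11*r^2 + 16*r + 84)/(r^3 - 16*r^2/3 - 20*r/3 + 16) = 3*(r - 7)/(3*r - 4)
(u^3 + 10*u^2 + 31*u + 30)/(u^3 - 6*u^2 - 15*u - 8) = (u^3 + 10*u^2 + 31*u + 30)/(u^3 - 6*u^2 - 15*u - 8)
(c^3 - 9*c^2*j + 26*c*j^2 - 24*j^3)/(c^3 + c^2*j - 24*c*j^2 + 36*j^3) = (c - 4*j)/(c + 6*j)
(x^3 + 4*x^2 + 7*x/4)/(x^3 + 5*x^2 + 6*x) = (x^2 + 4*x + 7/4)/(x^2 + 5*x + 6)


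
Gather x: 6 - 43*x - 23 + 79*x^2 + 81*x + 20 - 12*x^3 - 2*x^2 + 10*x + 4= -12*x^3 + 77*x^2 + 48*x + 7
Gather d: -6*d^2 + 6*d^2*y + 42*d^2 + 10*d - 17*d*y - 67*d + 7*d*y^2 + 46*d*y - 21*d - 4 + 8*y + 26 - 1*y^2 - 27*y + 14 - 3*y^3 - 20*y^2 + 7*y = d^2*(6*y + 36) + d*(7*y^2 + 29*y - 78) - 3*y^3 - 21*y^2 - 12*y + 36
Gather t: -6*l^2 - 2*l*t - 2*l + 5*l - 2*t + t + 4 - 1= -6*l^2 + 3*l + t*(-2*l - 1) + 3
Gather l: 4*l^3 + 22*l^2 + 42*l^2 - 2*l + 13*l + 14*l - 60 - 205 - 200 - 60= 4*l^3 + 64*l^2 + 25*l - 525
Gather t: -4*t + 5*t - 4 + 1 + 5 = t + 2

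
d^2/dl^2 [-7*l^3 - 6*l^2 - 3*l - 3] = -42*l - 12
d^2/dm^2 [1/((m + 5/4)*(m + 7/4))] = 512*(48*m^2 + 144*m + 109)/(4096*m^6 + 36864*m^5 + 137472*m^4 + 271872*m^3 + 300720*m^2 + 176400*m + 42875)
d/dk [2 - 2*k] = -2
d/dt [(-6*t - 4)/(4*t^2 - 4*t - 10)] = (6*t^2 + 8*t + 11)/(4*t^4 - 8*t^3 - 16*t^2 + 20*t + 25)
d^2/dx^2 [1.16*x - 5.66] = 0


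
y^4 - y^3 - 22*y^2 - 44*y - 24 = (y - 6)*(y + 1)*(y + 2)^2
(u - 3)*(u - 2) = u^2 - 5*u + 6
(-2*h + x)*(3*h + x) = -6*h^2 + h*x + x^2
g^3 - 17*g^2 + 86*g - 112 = (g - 8)*(g - 7)*(g - 2)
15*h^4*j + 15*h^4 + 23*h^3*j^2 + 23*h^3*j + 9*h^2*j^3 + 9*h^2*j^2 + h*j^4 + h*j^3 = (h + j)*(3*h + j)*(5*h + j)*(h*j + h)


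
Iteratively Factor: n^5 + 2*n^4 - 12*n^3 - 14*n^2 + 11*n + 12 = (n + 1)*(n^4 + n^3 - 13*n^2 - n + 12) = (n - 1)*(n + 1)*(n^3 + 2*n^2 - 11*n - 12) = (n - 1)*(n + 1)*(n + 4)*(n^2 - 2*n - 3) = (n - 3)*(n - 1)*(n + 1)*(n + 4)*(n + 1)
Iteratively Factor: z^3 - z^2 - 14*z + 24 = (z - 3)*(z^2 + 2*z - 8) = (z - 3)*(z + 4)*(z - 2)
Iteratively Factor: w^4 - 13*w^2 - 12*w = (w - 4)*(w^3 + 4*w^2 + 3*w) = (w - 4)*(w + 3)*(w^2 + w) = (w - 4)*(w + 1)*(w + 3)*(w)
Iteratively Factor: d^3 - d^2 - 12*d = (d + 3)*(d^2 - 4*d) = (d - 4)*(d + 3)*(d)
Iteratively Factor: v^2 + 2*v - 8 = (v - 2)*(v + 4)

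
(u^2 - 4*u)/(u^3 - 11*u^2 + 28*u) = 1/(u - 7)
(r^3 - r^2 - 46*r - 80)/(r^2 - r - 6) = (r^2 - 3*r - 40)/(r - 3)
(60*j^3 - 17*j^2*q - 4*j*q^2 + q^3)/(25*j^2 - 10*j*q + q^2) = (-12*j^2 + j*q + q^2)/(-5*j + q)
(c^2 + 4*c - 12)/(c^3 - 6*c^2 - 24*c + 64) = (c + 6)/(c^2 - 4*c - 32)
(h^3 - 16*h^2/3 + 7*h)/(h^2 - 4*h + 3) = h*(3*h - 7)/(3*(h - 1))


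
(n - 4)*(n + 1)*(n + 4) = n^3 + n^2 - 16*n - 16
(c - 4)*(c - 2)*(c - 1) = c^3 - 7*c^2 + 14*c - 8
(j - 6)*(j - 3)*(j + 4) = j^3 - 5*j^2 - 18*j + 72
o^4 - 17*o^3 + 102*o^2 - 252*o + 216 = (o - 6)^2*(o - 3)*(o - 2)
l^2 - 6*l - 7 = (l - 7)*(l + 1)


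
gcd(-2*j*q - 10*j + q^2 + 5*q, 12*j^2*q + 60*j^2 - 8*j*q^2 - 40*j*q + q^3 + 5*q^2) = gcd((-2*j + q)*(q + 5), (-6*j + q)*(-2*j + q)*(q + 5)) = -2*j*q - 10*j + q^2 + 5*q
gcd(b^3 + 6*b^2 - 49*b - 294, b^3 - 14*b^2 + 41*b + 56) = b - 7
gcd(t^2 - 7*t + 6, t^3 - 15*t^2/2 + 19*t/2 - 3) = t^2 - 7*t + 6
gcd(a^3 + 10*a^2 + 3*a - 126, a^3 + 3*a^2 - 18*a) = a^2 + 3*a - 18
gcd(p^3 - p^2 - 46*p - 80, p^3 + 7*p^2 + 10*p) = p^2 + 7*p + 10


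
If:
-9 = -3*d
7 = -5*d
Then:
No Solution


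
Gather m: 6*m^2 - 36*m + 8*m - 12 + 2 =6*m^2 - 28*m - 10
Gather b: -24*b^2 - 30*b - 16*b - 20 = -24*b^2 - 46*b - 20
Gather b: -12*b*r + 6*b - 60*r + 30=b*(6 - 12*r) - 60*r + 30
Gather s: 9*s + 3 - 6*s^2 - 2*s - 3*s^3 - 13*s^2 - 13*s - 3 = -3*s^3 - 19*s^2 - 6*s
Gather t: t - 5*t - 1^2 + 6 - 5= -4*t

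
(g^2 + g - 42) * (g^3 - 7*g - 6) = g^5 + g^4 - 49*g^3 - 13*g^2 + 288*g + 252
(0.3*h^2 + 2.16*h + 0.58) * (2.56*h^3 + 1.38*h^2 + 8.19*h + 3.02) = 0.768*h^5 + 5.9436*h^4 + 6.9226*h^3 + 19.3968*h^2 + 11.2734*h + 1.7516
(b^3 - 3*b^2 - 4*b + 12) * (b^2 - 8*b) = b^5 - 11*b^4 + 20*b^3 + 44*b^2 - 96*b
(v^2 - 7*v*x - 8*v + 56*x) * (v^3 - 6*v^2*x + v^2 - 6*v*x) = v^5 - 13*v^4*x - 7*v^4 + 42*v^3*x^2 + 91*v^3*x - 8*v^3 - 294*v^2*x^2 + 104*v^2*x - 336*v*x^2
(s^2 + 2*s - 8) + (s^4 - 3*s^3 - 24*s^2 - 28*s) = s^4 - 3*s^3 - 23*s^2 - 26*s - 8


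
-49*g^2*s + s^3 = s*(-7*g + s)*(7*g + s)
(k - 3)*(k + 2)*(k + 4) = k^3 + 3*k^2 - 10*k - 24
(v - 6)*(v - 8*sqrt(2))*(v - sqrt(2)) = v^3 - 9*sqrt(2)*v^2 - 6*v^2 + 16*v + 54*sqrt(2)*v - 96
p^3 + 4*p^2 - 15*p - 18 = (p - 3)*(p + 1)*(p + 6)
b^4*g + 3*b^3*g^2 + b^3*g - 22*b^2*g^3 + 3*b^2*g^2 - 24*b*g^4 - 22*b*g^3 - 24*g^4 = (b - 4*g)*(b + g)*(b + 6*g)*(b*g + g)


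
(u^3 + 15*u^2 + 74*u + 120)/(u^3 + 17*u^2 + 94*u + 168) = (u + 5)/(u + 7)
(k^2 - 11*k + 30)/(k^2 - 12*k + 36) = (k - 5)/(k - 6)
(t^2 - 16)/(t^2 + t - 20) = (t + 4)/(t + 5)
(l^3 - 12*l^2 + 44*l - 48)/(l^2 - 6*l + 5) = (l^3 - 12*l^2 + 44*l - 48)/(l^2 - 6*l + 5)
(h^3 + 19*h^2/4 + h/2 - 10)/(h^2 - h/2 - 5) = (4*h^2 + 11*h - 20)/(2*(2*h - 5))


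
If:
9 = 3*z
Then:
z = 3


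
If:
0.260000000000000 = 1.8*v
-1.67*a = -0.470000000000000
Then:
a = 0.28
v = 0.14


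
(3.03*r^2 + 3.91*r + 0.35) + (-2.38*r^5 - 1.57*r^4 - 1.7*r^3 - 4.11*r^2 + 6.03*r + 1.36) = -2.38*r^5 - 1.57*r^4 - 1.7*r^3 - 1.08*r^2 + 9.94*r + 1.71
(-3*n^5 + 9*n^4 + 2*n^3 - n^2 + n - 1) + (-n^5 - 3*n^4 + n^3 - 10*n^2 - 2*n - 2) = -4*n^5 + 6*n^4 + 3*n^3 - 11*n^2 - n - 3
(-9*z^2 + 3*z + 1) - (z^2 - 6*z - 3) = -10*z^2 + 9*z + 4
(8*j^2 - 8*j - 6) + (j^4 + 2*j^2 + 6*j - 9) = j^4 + 10*j^2 - 2*j - 15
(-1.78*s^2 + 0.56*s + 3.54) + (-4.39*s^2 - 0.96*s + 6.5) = -6.17*s^2 - 0.4*s + 10.04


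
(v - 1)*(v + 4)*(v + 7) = v^3 + 10*v^2 + 17*v - 28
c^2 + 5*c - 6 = (c - 1)*(c + 6)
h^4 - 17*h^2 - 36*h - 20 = (h - 5)*(h + 1)*(h + 2)^2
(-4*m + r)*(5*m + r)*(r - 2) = -20*m^2*r + 40*m^2 + m*r^2 - 2*m*r + r^3 - 2*r^2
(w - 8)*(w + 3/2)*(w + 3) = w^3 - 7*w^2/2 - 63*w/2 - 36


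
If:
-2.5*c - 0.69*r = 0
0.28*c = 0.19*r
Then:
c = 0.00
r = 0.00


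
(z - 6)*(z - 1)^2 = z^3 - 8*z^2 + 13*z - 6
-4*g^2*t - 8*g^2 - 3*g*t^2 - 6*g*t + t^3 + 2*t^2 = (-4*g + t)*(g + t)*(t + 2)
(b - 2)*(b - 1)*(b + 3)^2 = b^4 + 3*b^3 - 7*b^2 - 15*b + 18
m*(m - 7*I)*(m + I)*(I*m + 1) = I*m^4 + 7*m^3 + I*m^2 + 7*m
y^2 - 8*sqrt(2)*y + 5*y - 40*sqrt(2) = (y + 5)*(y - 8*sqrt(2))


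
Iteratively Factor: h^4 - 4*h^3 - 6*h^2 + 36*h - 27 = (h - 3)*(h^3 - h^2 - 9*h + 9) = (h - 3)^2*(h^2 + 2*h - 3) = (h - 3)^2*(h + 3)*(h - 1)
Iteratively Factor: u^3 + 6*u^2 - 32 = (u + 4)*(u^2 + 2*u - 8) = (u + 4)^2*(u - 2)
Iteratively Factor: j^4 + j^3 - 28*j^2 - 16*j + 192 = (j + 4)*(j^3 - 3*j^2 - 16*j + 48) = (j - 4)*(j + 4)*(j^2 + j - 12) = (j - 4)*(j - 3)*(j + 4)*(j + 4)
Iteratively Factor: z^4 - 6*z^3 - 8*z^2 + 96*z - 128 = (z - 2)*(z^3 - 4*z^2 - 16*z + 64) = (z - 2)*(z + 4)*(z^2 - 8*z + 16) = (z - 4)*(z - 2)*(z + 4)*(z - 4)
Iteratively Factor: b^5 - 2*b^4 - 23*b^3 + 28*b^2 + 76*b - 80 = (b + 4)*(b^4 - 6*b^3 + b^2 + 24*b - 20) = (b - 1)*(b + 4)*(b^3 - 5*b^2 - 4*b + 20) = (b - 5)*(b - 1)*(b + 4)*(b^2 - 4) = (b - 5)*(b - 1)*(b + 2)*(b + 4)*(b - 2)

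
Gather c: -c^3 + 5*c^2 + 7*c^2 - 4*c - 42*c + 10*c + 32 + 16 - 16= -c^3 + 12*c^2 - 36*c + 32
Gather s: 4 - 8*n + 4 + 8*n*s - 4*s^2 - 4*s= -8*n - 4*s^2 + s*(8*n - 4) + 8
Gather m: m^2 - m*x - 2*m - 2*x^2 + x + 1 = m^2 + m*(-x - 2) - 2*x^2 + x + 1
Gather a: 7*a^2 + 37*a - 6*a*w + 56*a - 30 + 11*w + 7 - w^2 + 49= 7*a^2 + a*(93 - 6*w) - w^2 + 11*w + 26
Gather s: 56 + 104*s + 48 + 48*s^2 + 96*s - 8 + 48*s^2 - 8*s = 96*s^2 + 192*s + 96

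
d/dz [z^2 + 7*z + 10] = 2*z + 7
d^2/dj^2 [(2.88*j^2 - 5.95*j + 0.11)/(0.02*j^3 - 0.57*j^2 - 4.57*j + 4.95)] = (0.002304*j^6 - 0.0142799999999998*j^5 + 1.9869*j^4 - 23.969938*j^3 + 55.97823*j^2 - 99.0736559999999*j - 122.846042)/(8.0e-6*j^9 - 0.000684*j^8 + 0.01401*j^7 + 0.133335*j^6 - 3.539865*j^5 - 33.602994*j^4 - 16.608313*j^3 + 268.24149*j^2 - 335.929275*j + 121.287375)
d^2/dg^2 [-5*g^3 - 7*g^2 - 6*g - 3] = -30*g - 14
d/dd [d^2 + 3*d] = 2*d + 3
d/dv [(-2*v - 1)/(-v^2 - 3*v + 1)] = (2*v^2 + 6*v - (2*v + 1)*(2*v + 3) - 2)/(v^2 + 3*v - 1)^2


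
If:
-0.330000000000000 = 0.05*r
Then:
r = -6.60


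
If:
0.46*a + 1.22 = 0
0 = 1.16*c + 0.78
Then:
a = -2.65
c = -0.67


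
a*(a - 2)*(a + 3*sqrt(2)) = a^3 - 2*a^2 + 3*sqrt(2)*a^2 - 6*sqrt(2)*a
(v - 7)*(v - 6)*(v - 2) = v^3 - 15*v^2 + 68*v - 84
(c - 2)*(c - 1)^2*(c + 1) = c^4 - 3*c^3 + c^2 + 3*c - 2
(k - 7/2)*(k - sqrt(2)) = k^2 - 7*k/2 - sqrt(2)*k + 7*sqrt(2)/2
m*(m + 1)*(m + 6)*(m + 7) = m^4 + 14*m^3 + 55*m^2 + 42*m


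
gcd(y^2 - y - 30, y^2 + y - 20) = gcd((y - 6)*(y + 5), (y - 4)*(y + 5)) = y + 5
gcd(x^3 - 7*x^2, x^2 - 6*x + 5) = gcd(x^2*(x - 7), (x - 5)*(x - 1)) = 1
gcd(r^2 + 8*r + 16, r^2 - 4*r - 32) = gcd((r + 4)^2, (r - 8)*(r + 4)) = r + 4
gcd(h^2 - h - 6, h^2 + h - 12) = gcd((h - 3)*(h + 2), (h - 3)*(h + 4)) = h - 3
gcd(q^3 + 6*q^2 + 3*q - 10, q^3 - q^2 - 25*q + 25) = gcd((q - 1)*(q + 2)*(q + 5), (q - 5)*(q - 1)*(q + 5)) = q^2 + 4*q - 5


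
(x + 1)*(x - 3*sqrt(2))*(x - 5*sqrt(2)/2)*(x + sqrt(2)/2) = x^4 - 5*sqrt(2)*x^3 + x^3 - 5*sqrt(2)*x^2 + 19*x^2/2 + 19*x/2 + 15*sqrt(2)*x/2 + 15*sqrt(2)/2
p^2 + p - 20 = (p - 4)*(p + 5)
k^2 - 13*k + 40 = (k - 8)*(k - 5)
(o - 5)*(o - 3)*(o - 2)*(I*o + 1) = I*o^4 + o^3 - 10*I*o^3 - 10*o^2 + 31*I*o^2 + 31*o - 30*I*o - 30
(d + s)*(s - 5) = d*s - 5*d + s^2 - 5*s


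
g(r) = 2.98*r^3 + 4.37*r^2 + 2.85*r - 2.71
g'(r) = 8.94*r^2 + 8.74*r + 2.85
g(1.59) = 24.85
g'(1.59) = 39.35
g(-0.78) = -3.69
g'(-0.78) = 1.47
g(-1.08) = -4.44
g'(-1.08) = 3.84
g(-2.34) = -23.63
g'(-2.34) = 31.35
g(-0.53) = -3.44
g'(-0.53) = 0.73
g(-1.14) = -4.69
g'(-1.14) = 4.50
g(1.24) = 13.23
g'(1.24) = 27.43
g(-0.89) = -3.89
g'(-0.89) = 2.15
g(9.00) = 2549.33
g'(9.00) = 805.65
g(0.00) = -2.71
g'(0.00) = 2.85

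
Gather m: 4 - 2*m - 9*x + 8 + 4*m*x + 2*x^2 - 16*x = m*(4*x - 2) + 2*x^2 - 25*x + 12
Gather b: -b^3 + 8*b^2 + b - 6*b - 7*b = -b^3 + 8*b^2 - 12*b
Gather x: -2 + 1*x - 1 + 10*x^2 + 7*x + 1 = 10*x^2 + 8*x - 2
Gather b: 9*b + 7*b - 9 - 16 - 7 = 16*b - 32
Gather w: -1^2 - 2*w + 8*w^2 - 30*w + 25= 8*w^2 - 32*w + 24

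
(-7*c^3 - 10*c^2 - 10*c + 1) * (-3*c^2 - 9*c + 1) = 21*c^5 + 93*c^4 + 113*c^3 + 77*c^2 - 19*c + 1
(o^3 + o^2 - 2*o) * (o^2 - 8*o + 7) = o^5 - 7*o^4 - 3*o^3 + 23*o^2 - 14*o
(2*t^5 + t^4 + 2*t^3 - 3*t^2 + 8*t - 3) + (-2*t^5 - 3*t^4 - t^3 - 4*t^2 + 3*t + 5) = -2*t^4 + t^3 - 7*t^2 + 11*t + 2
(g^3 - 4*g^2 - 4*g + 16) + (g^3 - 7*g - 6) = 2*g^3 - 4*g^2 - 11*g + 10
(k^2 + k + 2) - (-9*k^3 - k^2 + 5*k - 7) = 9*k^3 + 2*k^2 - 4*k + 9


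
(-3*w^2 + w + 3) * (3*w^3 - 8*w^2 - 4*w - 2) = -9*w^5 + 27*w^4 + 13*w^3 - 22*w^2 - 14*w - 6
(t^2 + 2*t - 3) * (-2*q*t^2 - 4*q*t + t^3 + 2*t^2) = -2*q*t^4 - 8*q*t^3 - 2*q*t^2 + 12*q*t + t^5 + 4*t^4 + t^3 - 6*t^2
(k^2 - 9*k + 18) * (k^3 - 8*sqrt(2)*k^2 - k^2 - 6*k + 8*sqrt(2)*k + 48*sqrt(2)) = k^5 - 8*sqrt(2)*k^4 - 10*k^4 + 21*k^3 + 80*sqrt(2)*k^3 - 168*sqrt(2)*k^2 + 36*k^2 - 288*sqrt(2)*k - 108*k + 864*sqrt(2)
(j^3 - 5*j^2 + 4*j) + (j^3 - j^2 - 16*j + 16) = 2*j^3 - 6*j^2 - 12*j + 16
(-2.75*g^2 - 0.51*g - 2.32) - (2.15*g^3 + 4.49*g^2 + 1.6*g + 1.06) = -2.15*g^3 - 7.24*g^2 - 2.11*g - 3.38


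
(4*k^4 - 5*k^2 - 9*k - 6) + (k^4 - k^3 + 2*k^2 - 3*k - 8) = 5*k^4 - k^3 - 3*k^2 - 12*k - 14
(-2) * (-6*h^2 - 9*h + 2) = 12*h^2 + 18*h - 4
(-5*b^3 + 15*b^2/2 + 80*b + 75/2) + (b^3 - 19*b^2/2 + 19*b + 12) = -4*b^3 - 2*b^2 + 99*b + 99/2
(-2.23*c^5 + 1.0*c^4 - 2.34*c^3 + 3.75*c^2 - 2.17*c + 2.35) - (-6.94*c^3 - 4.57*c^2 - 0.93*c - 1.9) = -2.23*c^5 + 1.0*c^4 + 4.6*c^3 + 8.32*c^2 - 1.24*c + 4.25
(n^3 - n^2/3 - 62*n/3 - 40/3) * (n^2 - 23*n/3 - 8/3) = n^5 - 8*n^4 - 187*n^3/9 + 146*n^2 + 472*n/3 + 320/9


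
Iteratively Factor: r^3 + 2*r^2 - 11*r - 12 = (r - 3)*(r^2 + 5*r + 4) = (r - 3)*(r + 4)*(r + 1)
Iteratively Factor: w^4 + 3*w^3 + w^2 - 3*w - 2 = (w + 1)*(w^3 + 2*w^2 - w - 2) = (w + 1)^2*(w^2 + w - 2) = (w + 1)^2*(w + 2)*(w - 1)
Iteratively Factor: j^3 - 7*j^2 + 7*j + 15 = (j + 1)*(j^2 - 8*j + 15) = (j - 5)*(j + 1)*(j - 3)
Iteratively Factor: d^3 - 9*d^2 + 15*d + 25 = (d + 1)*(d^2 - 10*d + 25) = (d - 5)*(d + 1)*(d - 5)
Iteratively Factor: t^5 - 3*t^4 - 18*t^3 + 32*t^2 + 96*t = (t + 3)*(t^4 - 6*t^3 + 32*t) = (t - 4)*(t + 3)*(t^3 - 2*t^2 - 8*t) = t*(t - 4)*(t + 3)*(t^2 - 2*t - 8) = t*(t - 4)*(t + 2)*(t + 3)*(t - 4)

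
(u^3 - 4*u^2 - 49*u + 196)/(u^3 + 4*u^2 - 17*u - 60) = (u^2 - 49)/(u^2 + 8*u + 15)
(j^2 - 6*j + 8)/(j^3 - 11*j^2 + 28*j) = (j - 2)/(j*(j - 7))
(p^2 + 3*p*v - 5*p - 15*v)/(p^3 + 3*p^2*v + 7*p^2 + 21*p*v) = (p - 5)/(p*(p + 7))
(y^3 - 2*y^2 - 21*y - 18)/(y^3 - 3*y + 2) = (y^3 - 2*y^2 - 21*y - 18)/(y^3 - 3*y + 2)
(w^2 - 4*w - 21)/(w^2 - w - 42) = (w + 3)/(w + 6)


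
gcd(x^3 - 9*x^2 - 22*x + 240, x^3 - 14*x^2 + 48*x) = x^2 - 14*x + 48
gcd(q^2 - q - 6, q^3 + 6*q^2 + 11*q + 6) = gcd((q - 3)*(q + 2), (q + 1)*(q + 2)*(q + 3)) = q + 2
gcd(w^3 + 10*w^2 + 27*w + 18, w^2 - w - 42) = w + 6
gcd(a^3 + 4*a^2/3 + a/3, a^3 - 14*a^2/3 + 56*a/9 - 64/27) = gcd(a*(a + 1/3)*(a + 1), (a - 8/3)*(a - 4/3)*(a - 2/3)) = 1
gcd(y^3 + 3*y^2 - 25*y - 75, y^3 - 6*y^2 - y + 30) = y - 5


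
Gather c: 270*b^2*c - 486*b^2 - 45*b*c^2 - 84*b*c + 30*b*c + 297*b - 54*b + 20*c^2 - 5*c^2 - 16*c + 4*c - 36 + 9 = -486*b^2 + 243*b + c^2*(15 - 45*b) + c*(270*b^2 - 54*b - 12) - 27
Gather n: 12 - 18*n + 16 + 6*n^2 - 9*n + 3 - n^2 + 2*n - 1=5*n^2 - 25*n + 30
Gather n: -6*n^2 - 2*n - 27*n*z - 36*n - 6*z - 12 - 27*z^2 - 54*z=-6*n^2 + n*(-27*z - 38) - 27*z^2 - 60*z - 12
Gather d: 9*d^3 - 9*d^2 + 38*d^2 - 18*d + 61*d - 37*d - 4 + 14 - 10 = 9*d^3 + 29*d^2 + 6*d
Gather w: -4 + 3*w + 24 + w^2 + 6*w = w^2 + 9*w + 20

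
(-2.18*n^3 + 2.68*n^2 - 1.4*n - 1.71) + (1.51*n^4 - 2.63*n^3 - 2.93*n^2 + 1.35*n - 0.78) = 1.51*n^4 - 4.81*n^3 - 0.25*n^2 - 0.0499999999999998*n - 2.49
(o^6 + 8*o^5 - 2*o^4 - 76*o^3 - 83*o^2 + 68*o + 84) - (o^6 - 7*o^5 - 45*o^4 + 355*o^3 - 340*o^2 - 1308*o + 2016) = 15*o^5 + 43*o^4 - 431*o^3 + 257*o^2 + 1376*o - 1932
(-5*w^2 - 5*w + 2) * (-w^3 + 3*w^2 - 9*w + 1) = 5*w^5 - 10*w^4 + 28*w^3 + 46*w^2 - 23*w + 2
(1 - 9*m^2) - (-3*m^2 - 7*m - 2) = -6*m^2 + 7*m + 3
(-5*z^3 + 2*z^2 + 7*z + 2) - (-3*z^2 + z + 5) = -5*z^3 + 5*z^2 + 6*z - 3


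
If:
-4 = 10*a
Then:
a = -2/5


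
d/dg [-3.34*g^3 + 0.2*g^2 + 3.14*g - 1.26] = -10.02*g^2 + 0.4*g + 3.14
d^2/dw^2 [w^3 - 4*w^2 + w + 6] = 6*w - 8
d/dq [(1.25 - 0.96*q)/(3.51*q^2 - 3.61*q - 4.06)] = (3.3696*q^2 - 8.775*q + 8.4101)/(12.3201*q^4 - 25.3422*q^3 - 15.4691*q^2 + 29.3132*q + 16.4836)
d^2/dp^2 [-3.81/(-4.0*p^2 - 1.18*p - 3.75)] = (-121.92*p^2 - 35.9664*p + 3.81*(8.0*p + 1.18)*(16.0*p + 2.36) - 114.3)/(4.0*p^2 + 1.18*p + 3.75)^3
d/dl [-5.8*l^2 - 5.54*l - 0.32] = -11.6*l - 5.54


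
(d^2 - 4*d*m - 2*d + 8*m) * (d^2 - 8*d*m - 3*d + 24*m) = d^4 - 12*d^3*m - 5*d^3 + 32*d^2*m^2 + 60*d^2*m + 6*d^2 - 160*d*m^2 - 72*d*m + 192*m^2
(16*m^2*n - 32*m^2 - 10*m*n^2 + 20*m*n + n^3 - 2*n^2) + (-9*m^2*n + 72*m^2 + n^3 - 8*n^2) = 7*m^2*n + 40*m^2 - 10*m*n^2 + 20*m*n + 2*n^3 - 10*n^2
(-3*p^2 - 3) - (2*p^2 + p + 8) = -5*p^2 - p - 11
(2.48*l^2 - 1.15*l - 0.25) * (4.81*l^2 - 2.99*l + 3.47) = 11.9288*l^4 - 12.9467*l^3 + 10.8416*l^2 - 3.243*l - 0.8675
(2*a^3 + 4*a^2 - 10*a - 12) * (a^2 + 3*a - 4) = 2*a^5 + 10*a^4 - 6*a^3 - 58*a^2 + 4*a + 48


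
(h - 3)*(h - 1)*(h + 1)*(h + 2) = h^4 - h^3 - 7*h^2 + h + 6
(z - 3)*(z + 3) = z^2 - 9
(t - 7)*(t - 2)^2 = t^3 - 11*t^2 + 32*t - 28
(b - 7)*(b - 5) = b^2 - 12*b + 35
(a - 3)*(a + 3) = a^2 - 9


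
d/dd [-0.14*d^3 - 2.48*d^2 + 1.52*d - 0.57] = -0.42*d^2 - 4.96*d + 1.52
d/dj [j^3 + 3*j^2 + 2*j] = 3*j^2 + 6*j + 2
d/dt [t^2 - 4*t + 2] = 2*t - 4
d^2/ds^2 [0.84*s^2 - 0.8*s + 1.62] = 1.68000000000000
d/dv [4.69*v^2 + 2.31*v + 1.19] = 9.38*v + 2.31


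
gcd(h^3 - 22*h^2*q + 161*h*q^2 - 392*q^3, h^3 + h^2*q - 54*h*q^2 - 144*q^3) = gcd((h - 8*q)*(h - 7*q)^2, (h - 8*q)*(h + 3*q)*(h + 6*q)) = -h + 8*q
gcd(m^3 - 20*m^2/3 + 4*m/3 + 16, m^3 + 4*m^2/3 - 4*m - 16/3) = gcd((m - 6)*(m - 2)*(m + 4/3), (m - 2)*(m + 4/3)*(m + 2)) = m^2 - 2*m/3 - 8/3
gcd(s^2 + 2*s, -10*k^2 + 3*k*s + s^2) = 1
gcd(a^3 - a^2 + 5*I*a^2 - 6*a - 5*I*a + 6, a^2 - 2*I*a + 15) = a + 3*I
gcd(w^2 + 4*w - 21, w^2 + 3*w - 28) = w + 7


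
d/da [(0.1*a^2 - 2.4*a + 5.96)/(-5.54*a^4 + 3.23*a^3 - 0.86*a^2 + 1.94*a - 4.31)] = (1.108*a^5 - 40.211*a^4 + 147.5776*a^3 - 59.6224*a^2 + 9.3892*a - 1.2184)/(30.6916*a^8 - 35.7884*a^7 + 19.9617*a^6 - 27.0508*a^5 + 61.0268*a^4 - 31.1794*a^3 + 11.1768*a^2 - 16.7228*a + 18.5761)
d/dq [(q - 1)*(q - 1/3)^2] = (3*q - 1)*(9*q - 7)/9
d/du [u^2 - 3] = 2*u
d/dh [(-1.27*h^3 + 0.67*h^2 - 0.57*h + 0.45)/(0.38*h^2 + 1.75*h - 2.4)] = (-0.4826*h^4 - 4.445*h^3 + 10.5331*h^2 - 3.558*h + 0.5805)/(0.1444*h^4 + 1.33*h^3 + 1.2385*h^2 - 8.4*h + 5.76)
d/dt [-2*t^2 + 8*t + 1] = 8 - 4*t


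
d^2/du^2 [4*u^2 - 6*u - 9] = 8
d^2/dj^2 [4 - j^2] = -2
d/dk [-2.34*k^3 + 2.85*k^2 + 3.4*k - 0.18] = -7.02*k^2 + 5.7*k + 3.4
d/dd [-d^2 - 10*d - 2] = -2*d - 10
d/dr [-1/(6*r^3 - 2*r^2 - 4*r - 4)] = (9*r^2/2 - r - 1)/(-3*r^3 + r^2 + 2*r + 2)^2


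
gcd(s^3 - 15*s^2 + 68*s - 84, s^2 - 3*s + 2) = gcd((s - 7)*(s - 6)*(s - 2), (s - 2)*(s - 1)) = s - 2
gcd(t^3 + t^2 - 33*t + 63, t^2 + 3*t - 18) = t - 3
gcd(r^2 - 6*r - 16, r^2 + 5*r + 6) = r + 2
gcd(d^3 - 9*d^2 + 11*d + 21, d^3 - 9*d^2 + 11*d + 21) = d^3 - 9*d^2 + 11*d + 21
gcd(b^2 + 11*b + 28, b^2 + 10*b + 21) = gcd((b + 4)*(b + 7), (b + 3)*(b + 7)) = b + 7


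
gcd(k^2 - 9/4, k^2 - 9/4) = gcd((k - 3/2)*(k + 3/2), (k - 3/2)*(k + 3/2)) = k^2 - 9/4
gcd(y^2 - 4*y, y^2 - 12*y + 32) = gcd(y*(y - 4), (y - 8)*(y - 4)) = y - 4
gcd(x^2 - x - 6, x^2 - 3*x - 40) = 1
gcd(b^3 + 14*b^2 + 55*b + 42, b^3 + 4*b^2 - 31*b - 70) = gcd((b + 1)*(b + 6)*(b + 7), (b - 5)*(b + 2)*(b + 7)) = b + 7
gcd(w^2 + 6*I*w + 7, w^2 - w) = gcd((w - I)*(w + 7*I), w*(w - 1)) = 1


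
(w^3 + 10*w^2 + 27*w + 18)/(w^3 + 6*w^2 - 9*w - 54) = (w + 1)/(w - 3)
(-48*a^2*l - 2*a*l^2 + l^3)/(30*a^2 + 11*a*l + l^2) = l*(-8*a + l)/(5*a + l)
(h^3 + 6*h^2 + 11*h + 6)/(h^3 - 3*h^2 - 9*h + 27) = (h^2 + 3*h + 2)/(h^2 - 6*h + 9)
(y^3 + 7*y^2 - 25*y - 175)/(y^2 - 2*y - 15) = (y^2 + 12*y + 35)/(y + 3)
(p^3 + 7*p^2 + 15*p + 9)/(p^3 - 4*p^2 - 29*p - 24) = (p + 3)/(p - 8)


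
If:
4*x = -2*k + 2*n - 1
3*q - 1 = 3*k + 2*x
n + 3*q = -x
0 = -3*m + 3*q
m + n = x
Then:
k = -1/2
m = -1/10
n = 1/5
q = -1/10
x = 1/10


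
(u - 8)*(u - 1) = u^2 - 9*u + 8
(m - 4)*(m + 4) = m^2 - 16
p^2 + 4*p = p*(p + 4)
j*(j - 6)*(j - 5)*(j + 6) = j^4 - 5*j^3 - 36*j^2 + 180*j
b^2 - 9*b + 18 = (b - 6)*(b - 3)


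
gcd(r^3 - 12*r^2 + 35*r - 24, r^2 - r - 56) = r - 8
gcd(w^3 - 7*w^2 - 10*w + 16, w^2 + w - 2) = w^2 + w - 2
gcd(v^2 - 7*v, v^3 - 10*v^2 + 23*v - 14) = v - 7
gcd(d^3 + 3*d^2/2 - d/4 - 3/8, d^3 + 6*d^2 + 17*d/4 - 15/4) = d^2 + d - 3/4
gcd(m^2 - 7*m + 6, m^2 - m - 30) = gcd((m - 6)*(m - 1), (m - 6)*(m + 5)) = m - 6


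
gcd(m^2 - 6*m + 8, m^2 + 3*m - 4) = 1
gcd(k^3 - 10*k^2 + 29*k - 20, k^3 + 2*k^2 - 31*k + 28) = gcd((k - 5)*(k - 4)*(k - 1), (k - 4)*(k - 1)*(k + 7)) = k^2 - 5*k + 4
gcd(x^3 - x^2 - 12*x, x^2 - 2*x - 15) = x + 3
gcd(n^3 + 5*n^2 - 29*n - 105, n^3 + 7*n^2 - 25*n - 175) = n^2 + 2*n - 35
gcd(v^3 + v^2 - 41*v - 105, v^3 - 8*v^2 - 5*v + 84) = v^2 - 4*v - 21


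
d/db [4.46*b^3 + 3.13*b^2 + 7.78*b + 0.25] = 13.38*b^2 + 6.26*b + 7.78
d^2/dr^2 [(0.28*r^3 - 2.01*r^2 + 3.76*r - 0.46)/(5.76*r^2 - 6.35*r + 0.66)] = (2.27373675443232e-13*r^4 + 122.911736*r^3 - 52.7637599999998*r^2 + 15.917472*r - 3.83402)/(191.102976*r^6 - 632.03328*r^5 + 762.464448*r^4 - 400.888835*r^3 + 87.365718*r^2 - 8.29818*r + 0.287496)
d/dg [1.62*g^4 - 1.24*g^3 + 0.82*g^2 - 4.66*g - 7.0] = 6.48*g^3 - 3.72*g^2 + 1.64*g - 4.66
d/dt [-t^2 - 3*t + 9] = -2*t - 3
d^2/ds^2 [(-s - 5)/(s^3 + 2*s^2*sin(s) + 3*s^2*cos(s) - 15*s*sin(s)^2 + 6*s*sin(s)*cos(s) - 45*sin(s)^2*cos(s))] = (-(s + 5)*(-12*s^2*sin(s) + 8*s^2*cos(s) + 12*s^2 + 16*s*sin(s) - 60*s*sin(2*s) + 24*s*cos(s) + 24*s*cos(2*s) + 45*sin(s) + 12*sin(2*s) - 135*sin(3*s) + 30*cos(2*s) - 30)^2 + 2*(s^3 + 2*s^2*sin(s) + 3*s^2*cos(s) - 15*s*sin(s)^2 + 3*s*sin(2*s) - 45*sin(s)^2*cos(s))*(-8*s^3*sin(s) - 12*s^3*cos(s) - 112*s^2*sin(s) - 48*s^2*sin(2*s) - 12*s^2*cos(s) - 120*s^2*cos(2*s) + 48*s^2 - 192*s*sin(s) - 480*s*sin(2*s) + 277*s*cos(s) - 504*s*cos(2*s) - 405*s*cos(3*s) + 120*s + 170*sin(s) - 576*sin(2*s) - 270*sin(3*s) + 345*cos(s) + 300*cos(2*s) - 2025*cos(3*s) - 60))/(8*(s - 3*sin(s))^3*(s + 5*sin(s))^3*(s + 3*cos(s))^3)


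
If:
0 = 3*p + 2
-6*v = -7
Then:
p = -2/3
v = 7/6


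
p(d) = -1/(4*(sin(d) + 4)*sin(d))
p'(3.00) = -3.10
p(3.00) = -0.43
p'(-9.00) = -0.33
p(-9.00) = 0.17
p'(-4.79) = 0.00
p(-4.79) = -0.05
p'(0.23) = 1.17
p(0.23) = -0.26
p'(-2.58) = -0.18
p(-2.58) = 0.14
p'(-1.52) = 0.00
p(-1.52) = 0.08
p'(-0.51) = 0.22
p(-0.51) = 0.15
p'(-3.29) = -2.82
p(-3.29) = -0.41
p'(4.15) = -0.04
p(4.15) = 0.09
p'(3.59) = -0.30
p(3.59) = 0.16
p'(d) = cos(d)/(4*(sin(d) + 4)*sin(d)^2) + cos(d)/(4*(sin(d) + 4)^2*sin(d)) = (sin(d) + 2)*cos(d)/(2*(sin(d) + 4)^2*sin(d)^2)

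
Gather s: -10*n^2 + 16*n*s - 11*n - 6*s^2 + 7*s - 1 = -10*n^2 - 11*n - 6*s^2 + s*(16*n + 7) - 1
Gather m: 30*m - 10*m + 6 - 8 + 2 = 20*m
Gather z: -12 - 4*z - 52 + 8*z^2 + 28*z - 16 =8*z^2 + 24*z - 80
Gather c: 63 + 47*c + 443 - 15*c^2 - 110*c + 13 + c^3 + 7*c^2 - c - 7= c^3 - 8*c^2 - 64*c + 512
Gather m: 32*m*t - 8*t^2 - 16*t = 32*m*t - 8*t^2 - 16*t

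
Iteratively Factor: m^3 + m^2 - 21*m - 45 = (m + 3)*(m^2 - 2*m - 15) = (m + 3)^2*(m - 5)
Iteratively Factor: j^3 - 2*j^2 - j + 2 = (j - 1)*(j^2 - j - 2) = (j - 1)*(j + 1)*(j - 2)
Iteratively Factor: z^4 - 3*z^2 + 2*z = (z - 1)*(z^3 + z^2 - 2*z) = z*(z - 1)*(z^2 + z - 2) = z*(z - 1)^2*(z + 2)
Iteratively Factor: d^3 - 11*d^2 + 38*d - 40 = (d - 4)*(d^2 - 7*d + 10) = (d - 5)*(d - 4)*(d - 2)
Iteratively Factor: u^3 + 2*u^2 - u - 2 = (u - 1)*(u^2 + 3*u + 2) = (u - 1)*(u + 1)*(u + 2)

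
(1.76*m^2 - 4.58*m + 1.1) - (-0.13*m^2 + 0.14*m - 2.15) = 1.89*m^2 - 4.72*m + 3.25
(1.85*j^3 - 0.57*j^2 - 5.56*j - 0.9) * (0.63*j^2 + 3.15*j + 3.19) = 1.1655*j^5 + 5.4684*j^4 + 0.603200000000001*j^3 - 19.8993*j^2 - 20.5714*j - 2.871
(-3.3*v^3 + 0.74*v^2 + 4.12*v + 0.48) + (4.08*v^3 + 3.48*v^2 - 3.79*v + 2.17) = 0.78*v^3 + 4.22*v^2 + 0.33*v + 2.65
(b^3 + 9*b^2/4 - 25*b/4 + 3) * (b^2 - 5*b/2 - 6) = b^5 - b^4/4 - 143*b^3/8 + 41*b^2/8 + 30*b - 18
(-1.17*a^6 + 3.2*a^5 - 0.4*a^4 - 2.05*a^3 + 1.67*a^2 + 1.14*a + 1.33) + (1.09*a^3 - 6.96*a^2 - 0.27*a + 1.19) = -1.17*a^6 + 3.2*a^5 - 0.4*a^4 - 0.96*a^3 - 5.29*a^2 + 0.87*a + 2.52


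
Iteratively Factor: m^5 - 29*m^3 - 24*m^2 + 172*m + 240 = (m - 5)*(m^4 + 5*m^3 - 4*m^2 - 44*m - 48) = (m - 5)*(m + 4)*(m^3 + m^2 - 8*m - 12) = (m - 5)*(m + 2)*(m + 4)*(m^2 - m - 6) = (m - 5)*(m + 2)^2*(m + 4)*(m - 3)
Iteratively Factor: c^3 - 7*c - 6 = (c + 2)*(c^2 - 2*c - 3) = (c - 3)*(c + 2)*(c + 1)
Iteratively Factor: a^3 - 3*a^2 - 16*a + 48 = (a - 4)*(a^2 + a - 12) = (a - 4)*(a - 3)*(a + 4)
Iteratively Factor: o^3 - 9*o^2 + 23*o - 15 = (o - 1)*(o^2 - 8*o + 15) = (o - 5)*(o - 1)*(o - 3)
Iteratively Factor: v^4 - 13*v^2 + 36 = (v + 3)*(v^3 - 3*v^2 - 4*v + 12) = (v - 2)*(v + 3)*(v^2 - v - 6) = (v - 3)*(v - 2)*(v + 3)*(v + 2)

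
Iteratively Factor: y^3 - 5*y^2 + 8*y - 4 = (y - 1)*(y^2 - 4*y + 4) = (y - 2)*(y - 1)*(y - 2)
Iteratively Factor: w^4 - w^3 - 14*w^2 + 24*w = (w)*(w^3 - w^2 - 14*w + 24) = w*(w + 4)*(w^2 - 5*w + 6) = w*(w - 2)*(w + 4)*(w - 3)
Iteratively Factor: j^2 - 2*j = (j)*(j - 2)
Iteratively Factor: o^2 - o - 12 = (o - 4)*(o + 3)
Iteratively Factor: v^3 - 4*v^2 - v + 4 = (v - 4)*(v^2 - 1) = (v - 4)*(v - 1)*(v + 1)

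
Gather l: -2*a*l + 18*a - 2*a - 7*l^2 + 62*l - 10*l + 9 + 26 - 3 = 16*a - 7*l^2 + l*(52 - 2*a) + 32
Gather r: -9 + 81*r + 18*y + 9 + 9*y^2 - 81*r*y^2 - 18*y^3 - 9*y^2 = r*(81 - 81*y^2) - 18*y^3 + 18*y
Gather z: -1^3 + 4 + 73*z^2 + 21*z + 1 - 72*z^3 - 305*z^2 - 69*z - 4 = -72*z^3 - 232*z^2 - 48*z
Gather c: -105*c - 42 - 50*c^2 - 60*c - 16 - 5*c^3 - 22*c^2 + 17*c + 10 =-5*c^3 - 72*c^2 - 148*c - 48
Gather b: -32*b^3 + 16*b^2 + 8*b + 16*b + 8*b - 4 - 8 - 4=-32*b^3 + 16*b^2 + 32*b - 16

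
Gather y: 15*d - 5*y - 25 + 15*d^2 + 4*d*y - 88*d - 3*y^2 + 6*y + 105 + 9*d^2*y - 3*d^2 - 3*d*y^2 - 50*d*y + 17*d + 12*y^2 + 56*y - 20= 12*d^2 - 56*d + y^2*(9 - 3*d) + y*(9*d^2 - 46*d + 57) + 60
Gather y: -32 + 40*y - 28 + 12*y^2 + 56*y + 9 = 12*y^2 + 96*y - 51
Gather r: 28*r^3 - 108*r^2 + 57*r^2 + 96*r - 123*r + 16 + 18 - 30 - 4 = 28*r^3 - 51*r^2 - 27*r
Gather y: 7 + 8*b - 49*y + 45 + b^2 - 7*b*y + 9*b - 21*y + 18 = b^2 + 17*b + y*(-7*b - 70) + 70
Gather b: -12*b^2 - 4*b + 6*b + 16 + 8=-12*b^2 + 2*b + 24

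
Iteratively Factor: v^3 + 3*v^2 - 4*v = (v)*(v^2 + 3*v - 4) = v*(v + 4)*(v - 1)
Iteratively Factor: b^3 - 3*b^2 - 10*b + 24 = (b + 3)*(b^2 - 6*b + 8) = (b - 2)*(b + 3)*(b - 4)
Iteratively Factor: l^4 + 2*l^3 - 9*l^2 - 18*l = (l - 3)*(l^3 + 5*l^2 + 6*l) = (l - 3)*(l + 3)*(l^2 + 2*l) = (l - 3)*(l + 2)*(l + 3)*(l)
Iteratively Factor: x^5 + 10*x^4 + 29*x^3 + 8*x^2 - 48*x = (x)*(x^4 + 10*x^3 + 29*x^2 + 8*x - 48) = x*(x + 3)*(x^3 + 7*x^2 + 8*x - 16) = x*(x - 1)*(x + 3)*(x^2 + 8*x + 16) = x*(x - 1)*(x + 3)*(x + 4)*(x + 4)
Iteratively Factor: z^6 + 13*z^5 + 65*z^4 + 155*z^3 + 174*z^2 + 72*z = (z + 1)*(z^5 + 12*z^4 + 53*z^3 + 102*z^2 + 72*z) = (z + 1)*(z + 4)*(z^4 + 8*z^3 + 21*z^2 + 18*z) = (z + 1)*(z + 3)*(z + 4)*(z^3 + 5*z^2 + 6*z) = (z + 1)*(z + 2)*(z + 3)*(z + 4)*(z^2 + 3*z) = (z + 1)*(z + 2)*(z + 3)^2*(z + 4)*(z)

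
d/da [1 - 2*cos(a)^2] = 2*sin(2*a)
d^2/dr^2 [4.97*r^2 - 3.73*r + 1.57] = 9.94000000000000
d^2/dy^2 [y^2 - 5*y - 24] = 2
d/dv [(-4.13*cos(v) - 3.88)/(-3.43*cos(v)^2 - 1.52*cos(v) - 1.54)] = (14.1659*cos(v)^2 + 26.6168*cos(v) - 0.4626)*sin(v)/(11.7649*cos(v)^4 + 10.4272*cos(v)^3 + 12.8748*cos(v)^2 + 4.6816*cos(v) + 2.3716)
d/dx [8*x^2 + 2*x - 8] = 16*x + 2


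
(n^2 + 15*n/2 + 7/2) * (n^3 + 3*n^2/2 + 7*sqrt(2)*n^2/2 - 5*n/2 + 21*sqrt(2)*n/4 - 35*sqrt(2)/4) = n^5 + 7*sqrt(2)*n^4/2 + 9*n^4 + 49*n^3/4 + 63*sqrt(2)*n^3/2 - 27*n^2/2 + 343*sqrt(2)*n^2/8 - 189*sqrt(2)*n/4 - 35*n/4 - 245*sqrt(2)/8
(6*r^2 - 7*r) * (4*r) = 24*r^3 - 28*r^2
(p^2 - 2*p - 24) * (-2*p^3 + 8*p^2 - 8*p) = -2*p^5 + 12*p^4 + 24*p^3 - 176*p^2 + 192*p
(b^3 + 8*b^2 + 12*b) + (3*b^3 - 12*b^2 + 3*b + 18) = 4*b^3 - 4*b^2 + 15*b + 18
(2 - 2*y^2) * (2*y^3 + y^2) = -4*y^5 - 2*y^4 + 4*y^3 + 2*y^2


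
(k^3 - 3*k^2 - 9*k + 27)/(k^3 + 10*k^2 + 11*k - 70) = (k^3 - 3*k^2 - 9*k + 27)/(k^3 + 10*k^2 + 11*k - 70)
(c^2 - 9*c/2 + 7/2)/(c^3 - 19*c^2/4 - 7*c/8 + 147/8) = 4*(c - 1)/(4*c^2 - 5*c - 21)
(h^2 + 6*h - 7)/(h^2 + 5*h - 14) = (h - 1)/(h - 2)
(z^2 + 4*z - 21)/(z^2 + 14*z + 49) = (z - 3)/(z + 7)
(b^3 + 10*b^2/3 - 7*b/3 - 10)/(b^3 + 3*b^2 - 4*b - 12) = (b - 5/3)/(b - 2)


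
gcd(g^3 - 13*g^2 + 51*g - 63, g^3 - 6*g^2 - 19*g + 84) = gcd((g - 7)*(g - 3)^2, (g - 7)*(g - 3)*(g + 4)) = g^2 - 10*g + 21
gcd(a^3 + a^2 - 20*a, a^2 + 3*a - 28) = a - 4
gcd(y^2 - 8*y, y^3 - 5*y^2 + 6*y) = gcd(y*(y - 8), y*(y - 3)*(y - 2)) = y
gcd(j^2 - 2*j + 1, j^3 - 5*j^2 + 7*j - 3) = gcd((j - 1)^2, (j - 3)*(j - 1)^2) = j^2 - 2*j + 1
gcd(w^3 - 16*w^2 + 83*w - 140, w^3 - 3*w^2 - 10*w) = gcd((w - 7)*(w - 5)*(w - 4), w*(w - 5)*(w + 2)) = w - 5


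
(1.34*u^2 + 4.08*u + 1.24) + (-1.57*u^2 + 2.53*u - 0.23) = -0.23*u^2 + 6.61*u + 1.01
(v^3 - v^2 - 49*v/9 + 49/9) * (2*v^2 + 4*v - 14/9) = 2*v^5 + 2*v^4 - 148*v^3/9 - 28*v^2/3 + 2450*v/81 - 686/81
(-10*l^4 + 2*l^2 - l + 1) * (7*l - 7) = -70*l^5 + 70*l^4 + 14*l^3 - 21*l^2 + 14*l - 7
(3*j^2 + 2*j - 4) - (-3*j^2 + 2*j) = 6*j^2 - 4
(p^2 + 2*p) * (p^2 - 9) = p^4 + 2*p^3 - 9*p^2 - 18*p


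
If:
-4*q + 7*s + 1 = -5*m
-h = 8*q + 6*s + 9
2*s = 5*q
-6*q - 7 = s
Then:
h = 169/17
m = 172/85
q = -14/17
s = -35/17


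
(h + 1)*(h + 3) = h^2 + 4*h + 3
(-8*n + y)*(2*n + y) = -16*n^2 - 6*n*y + y^2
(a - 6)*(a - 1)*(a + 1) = a^3 - 6*a^2 - a + 6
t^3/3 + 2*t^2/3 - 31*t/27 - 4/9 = (t/3 + 1)*(t - 4/3)*(t + 1/3)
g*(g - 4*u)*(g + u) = g^3 - 3*g^2*u - 4*g*u^2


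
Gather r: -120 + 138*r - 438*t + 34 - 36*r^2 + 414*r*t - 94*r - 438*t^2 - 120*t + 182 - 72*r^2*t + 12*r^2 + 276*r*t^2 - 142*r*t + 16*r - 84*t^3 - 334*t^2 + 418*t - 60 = r^2*(-72*t - 24) + r*(276*t^2 + 272*t + 60) - 84*t^3 - 772*t^2 - 140*t + 36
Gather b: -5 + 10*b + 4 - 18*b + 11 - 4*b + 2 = 12 - 12*b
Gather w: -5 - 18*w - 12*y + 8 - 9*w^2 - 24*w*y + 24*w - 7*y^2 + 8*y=-9*w^2 + w*(6 - 24*y) - 7*y^2 - 4*y + 3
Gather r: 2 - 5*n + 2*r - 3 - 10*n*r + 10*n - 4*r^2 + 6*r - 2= 5*n - 4*r^2 + r*(8 - 10*n) - 3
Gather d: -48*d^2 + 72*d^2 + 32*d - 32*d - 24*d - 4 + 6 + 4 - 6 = 24*d^2 - 24*d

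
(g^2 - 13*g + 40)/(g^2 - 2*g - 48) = (g - 5)/(g + 6)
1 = 1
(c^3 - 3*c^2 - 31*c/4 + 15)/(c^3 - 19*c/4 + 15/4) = (c - 4)/(c - 1)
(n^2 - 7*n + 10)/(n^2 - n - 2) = (n - 5)/(n + 1)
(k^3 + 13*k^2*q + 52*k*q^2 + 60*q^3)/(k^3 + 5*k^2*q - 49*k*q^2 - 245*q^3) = (-k^2 - 8*k*q - 12*q^2)/(-k^2 + 49*q^2)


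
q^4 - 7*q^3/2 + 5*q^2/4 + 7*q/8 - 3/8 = (q - 3)*(q - 1/2)^2*(q + 1/2)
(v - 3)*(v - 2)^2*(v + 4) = v^4 - 3*v^3 - 12*v^2 + 52*v - 48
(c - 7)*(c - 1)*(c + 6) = c^3 - 2*c^2 - 41*c + 42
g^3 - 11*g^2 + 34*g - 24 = (g - 6)*(g - 4)*(g - 1)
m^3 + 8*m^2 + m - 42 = (m - 2)*(m + 3)*(m + 7)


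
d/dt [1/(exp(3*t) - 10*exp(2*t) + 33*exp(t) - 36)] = (-3*exp(2*t) + 20*exp(t) - 33)*exp(t)/(exp(3*t) - 10*exp(2*t) + 33*exp(t) - 36)^2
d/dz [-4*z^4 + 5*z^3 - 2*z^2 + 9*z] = -16*z^3 + 15*z^2 - 4*z + 9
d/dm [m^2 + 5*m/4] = 2*m + 5/4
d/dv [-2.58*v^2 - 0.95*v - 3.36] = -5.16*v - 0.95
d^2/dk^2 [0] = 0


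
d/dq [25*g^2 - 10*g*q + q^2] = -10*g + 2*q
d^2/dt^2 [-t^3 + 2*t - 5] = -6*t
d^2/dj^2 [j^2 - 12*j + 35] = 2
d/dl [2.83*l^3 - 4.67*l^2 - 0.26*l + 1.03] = 8.49*l^2 - 9.34*l - 0.26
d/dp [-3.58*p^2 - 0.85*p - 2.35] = -7.16*p - 0.85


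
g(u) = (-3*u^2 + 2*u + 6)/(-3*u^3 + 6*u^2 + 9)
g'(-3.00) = -0.01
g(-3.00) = -0.19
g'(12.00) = -0.00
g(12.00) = 0.09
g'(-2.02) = 0.06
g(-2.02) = -0.18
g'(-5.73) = -0.02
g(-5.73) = -0.13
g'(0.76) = -0.41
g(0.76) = 0.52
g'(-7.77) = -0.01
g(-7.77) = -0.11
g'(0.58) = -0.36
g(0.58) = 0.59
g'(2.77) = -3.73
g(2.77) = 1.32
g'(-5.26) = -0.02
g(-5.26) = -0.14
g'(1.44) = -0.51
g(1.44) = 0.21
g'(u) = (2 - 6*u)/(-3*u^3 + 6*u^2 + 9) + (9*u^2 - 12*u)*(-3*u^2 + 2*u + 6)/(-3*u^3 + 6*u^2 + 9)^2 = (u*(3*u - 4)*(-3*u^2 + 2*u + 6) + 2*(1 - 3*u)*(-u^3 + 2*u^2 + 3))/(3*(-u^3 + 2*u^2 + 3)^2)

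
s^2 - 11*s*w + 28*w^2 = (s - 7*w)*(s - 4*w)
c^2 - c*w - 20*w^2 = (c - 5*w)*(c + 4*w)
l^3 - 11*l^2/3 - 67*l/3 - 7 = (l - 7)*(l + 1/3)*(l + 3)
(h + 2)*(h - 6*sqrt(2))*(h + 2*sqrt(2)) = h^3 - 4*sqrt(2)*h^2 + 2*h^2 - 24*h - 8*sqrt(2)*h - 48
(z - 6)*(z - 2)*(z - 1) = z^3 - 9*z^2 + 20*z - 12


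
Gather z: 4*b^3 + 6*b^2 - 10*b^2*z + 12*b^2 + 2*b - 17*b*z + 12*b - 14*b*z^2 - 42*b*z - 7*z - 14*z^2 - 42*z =4*b^3 + 18*b^2 + 14*b + z^2*(-14*b - 14) + z*(-10*b^2 - 59*b - 49)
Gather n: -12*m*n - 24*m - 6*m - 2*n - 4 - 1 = -30*m + n*(-12*m - 2) - 5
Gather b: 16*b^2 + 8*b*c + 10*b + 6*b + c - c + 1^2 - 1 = 16*b^2 + b*(8*c + 16)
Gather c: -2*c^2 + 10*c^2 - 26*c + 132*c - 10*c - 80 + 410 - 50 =8*c^2 + 96*c + 280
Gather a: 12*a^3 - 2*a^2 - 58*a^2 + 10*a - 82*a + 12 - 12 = 12*a^3 - 60*a^2 - 72*a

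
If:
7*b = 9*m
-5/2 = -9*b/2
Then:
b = 5/9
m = 35/81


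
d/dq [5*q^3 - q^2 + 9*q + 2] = 15*q^2 - 2*q + 9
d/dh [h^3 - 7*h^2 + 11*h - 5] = 3*h^2 - 14*h + 11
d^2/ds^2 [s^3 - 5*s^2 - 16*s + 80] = 6*s - 10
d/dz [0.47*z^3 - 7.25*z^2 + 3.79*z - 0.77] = 1.41*z^2 - 14.5*z + 3.79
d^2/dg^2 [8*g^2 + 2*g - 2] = 16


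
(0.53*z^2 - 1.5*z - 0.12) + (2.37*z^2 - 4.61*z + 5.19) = 2.9*z^2 - 6.11*z + 5.07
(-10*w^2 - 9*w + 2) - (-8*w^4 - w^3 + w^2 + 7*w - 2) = 8*w^4 + w^3 - 11*w^2 - 16*w + 4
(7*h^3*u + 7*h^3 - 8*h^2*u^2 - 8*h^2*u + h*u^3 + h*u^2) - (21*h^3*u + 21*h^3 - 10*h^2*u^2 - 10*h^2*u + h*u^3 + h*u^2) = -14*h^3*u - 14*h^3 + 2*h^2*u^2 + 2*h^2*u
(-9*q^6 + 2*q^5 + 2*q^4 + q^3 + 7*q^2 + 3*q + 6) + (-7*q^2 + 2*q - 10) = -9*q^6 + 2*q^5 + 2*q^4 + q^3 + 5*q - 4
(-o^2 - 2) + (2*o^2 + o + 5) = o^2 + o + 3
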